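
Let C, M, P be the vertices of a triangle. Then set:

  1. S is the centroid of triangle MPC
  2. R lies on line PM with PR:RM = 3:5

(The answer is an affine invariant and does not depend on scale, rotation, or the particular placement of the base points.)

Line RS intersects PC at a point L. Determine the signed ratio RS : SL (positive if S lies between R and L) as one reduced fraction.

Choose coordinates C = (0, 0), M = (1, 0), P = (0, 1).
1. S is the centroid of triangle MPC ⇒ S = (1/3, 1/3)
2. R lies on line PM with PR:RM = 3:5 ⇒ R = (3/8, 5/8)
line RS meets PC at L = (0, -2)
S = R + t·(L−R) with t = 1/9, so RS:SL = 1/9:8/9

RS:SL = 1/8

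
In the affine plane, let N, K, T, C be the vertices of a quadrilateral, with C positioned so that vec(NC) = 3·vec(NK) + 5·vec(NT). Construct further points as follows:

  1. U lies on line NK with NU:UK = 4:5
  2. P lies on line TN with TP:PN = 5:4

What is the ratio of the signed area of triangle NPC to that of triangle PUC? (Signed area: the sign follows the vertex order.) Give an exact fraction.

Set N = (0, 0), K = (1, 0), T = (0, 1), C = (3, 5); any affine frame gives the same invariant.
1. U lies on line NK with NU:UK = 4:5 ⇒ U = (4/9, 0)
2. P lies on line TN with TP:PN = 5:4 ⇒ P = (0, 4/9)
2·[NPC] = -4/3, 2·[PUC] = 272/81
[NPC]:[PUC] = -4/3:272/81 = -27/68

[NPC]:[PUC] = -27/68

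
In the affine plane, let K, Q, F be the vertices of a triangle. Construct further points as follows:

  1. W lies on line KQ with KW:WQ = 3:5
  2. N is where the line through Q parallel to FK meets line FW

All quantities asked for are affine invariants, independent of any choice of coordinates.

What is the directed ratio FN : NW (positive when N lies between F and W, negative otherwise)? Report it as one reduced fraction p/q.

Assign K = (0, 0), Q = (1, 0), F = (0, 1) — the answer is frame-independent, so this choice is without loss of generality.
1. W lies on line KQ with KW:WQ = 3:5 ⇒ W = (3/8, 0)
2. N is where the line through Q parallel to FK meets line FW ⇒ N = (1, -5/3)
N = F + t·(W−F) with t = 8/3, so FN:NW = t:(1−t) = 8/3:-5/3

FN:NW = -8/5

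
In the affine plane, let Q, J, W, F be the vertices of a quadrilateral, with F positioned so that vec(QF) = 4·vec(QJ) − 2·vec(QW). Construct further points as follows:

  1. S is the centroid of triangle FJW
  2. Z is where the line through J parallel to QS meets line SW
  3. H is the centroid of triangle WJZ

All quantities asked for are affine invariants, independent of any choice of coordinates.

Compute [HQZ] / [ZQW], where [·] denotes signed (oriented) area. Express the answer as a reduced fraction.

[HQZ]:[ZQW] = -7/20

Set Q = (0, 0), J = (1, 0), W = (0, 1), F = (4, -2); any affine frame gives the same invariant.
1. S is the centroid of triangle FJW ⇒ S = (5/3, -1/3)
2. Z is where the line through J parallel to QS meets line SW ⇒ Z = (4/3, -1/15)
3. H is the centroid of triangle WJZ ⇒ H = (7/9, 14/45)
2·[HQZ] = 7/15, 2·[ZQW] = -4/3
[HQZ]:[ZQW] = 7/15:-4/3 = -7/20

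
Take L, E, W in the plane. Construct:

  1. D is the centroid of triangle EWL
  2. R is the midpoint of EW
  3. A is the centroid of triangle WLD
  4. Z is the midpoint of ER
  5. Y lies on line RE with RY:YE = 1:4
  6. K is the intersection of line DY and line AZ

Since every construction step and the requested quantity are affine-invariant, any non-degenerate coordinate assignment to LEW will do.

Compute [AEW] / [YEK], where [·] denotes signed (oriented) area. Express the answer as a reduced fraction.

[AEW]:[YEK] = -85/18

Set L = (0, 0), E = (1, 0), W = (0, 1); any affine frame gives the same invariant.
1. D is the centroid of triangle EWL ⇒ D = (1/3, 1/3)
2. R is the midpoint of EW ⇒ R = (1/2, 1/2)
3. A is the centroid of triangle WLD ⇒ A = (1/9, 4/9)
4. Z is the midpoint of ER ⇒ Z = (3/4, 1/4)
5. Y lies on line RE with RY:YE = 1:4 ⇒ Y = (3/5, 2/5)
6. K is the intersection of line DY and line AZ ⇒ K = (7/17, 6/17)
2·[AEW] = 4/9, 2·[YEK] = -8/85
[AEW]:[YEK] = 4/9:-8/85 = -85/18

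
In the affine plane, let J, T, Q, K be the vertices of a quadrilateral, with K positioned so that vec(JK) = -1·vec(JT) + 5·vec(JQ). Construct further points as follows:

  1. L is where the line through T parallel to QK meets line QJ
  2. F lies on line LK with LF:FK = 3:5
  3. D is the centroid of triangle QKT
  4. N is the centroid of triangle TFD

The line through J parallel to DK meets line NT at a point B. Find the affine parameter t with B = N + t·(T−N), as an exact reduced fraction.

t = -11

Set J = (0, 0), T = (1, 0), Q = (0, 1), K = (-1, 5); any affine frame gives the same invariant.
1. L is where the line through T parallel to QK meets line QJ ⇒ L = (0, 4)
2. F lies on line LK with LF:FK = 3:5 ⇒ F = (-3/8, 35/8)
3. D is the centroid of triangle QKT ⇒ D = (0, 2)
4. N is the centroid of triangle TFD ⇒ N = (5/24, 17/8)
through J parallel to DK: direction (-1, 3); meets NT at B = (-17/2, 51/2)
B = N + t·(T−N) with t = -11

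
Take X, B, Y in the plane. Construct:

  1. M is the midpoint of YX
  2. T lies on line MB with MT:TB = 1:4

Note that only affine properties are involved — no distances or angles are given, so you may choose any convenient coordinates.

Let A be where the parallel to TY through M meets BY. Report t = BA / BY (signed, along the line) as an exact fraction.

Assign X = (0, 0), B = (1, 0), Y = (0, 1) — the answer is frame-independent, so this choice is without loss of generality.
1. M is the midpoint of YX ⇒ M = (0, 1/2)
2. T lies on line MB with MT:TB = 1:4 ⇒ T = (1/5, 2/5)
through M parallel to TY: direction (-1/5, 3/5); meets BY at A = (-1/4, 5/4)
A = B + t·(Y−B) with t = 5/4

t = 5/4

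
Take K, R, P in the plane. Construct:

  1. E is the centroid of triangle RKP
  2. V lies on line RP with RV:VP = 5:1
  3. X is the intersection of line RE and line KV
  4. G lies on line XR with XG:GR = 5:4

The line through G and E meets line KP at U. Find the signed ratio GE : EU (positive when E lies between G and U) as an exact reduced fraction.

GE:EU = 26/33

Set K = (0, 0), R = (1, 0), P = (0, 1); any affine frame gives the same invariant.
1. E is the centroid of triangle RKP ⇒ E = (1/3, 1/3)
2. V lies on line RP with RV:VP = 5:1 ⇒ V = (1/6, 5/6)
3. X is the intersection of line RE and line KV ⇒ X = (1/11, 5/11)
4. G lies on line XR with XG:GR = 5:4 ⇒ G = (59/99, 20/99)
line GE meets KP at U = (0, 1/2)
E = G + t·(U−G) with t = 26/59, so GE:EU = 26/59:33/59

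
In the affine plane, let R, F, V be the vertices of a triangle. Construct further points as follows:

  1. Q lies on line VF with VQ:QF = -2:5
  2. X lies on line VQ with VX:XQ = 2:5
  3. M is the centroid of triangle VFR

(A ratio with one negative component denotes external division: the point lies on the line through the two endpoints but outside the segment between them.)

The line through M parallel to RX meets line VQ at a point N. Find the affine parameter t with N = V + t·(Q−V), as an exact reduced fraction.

Set R = (0, 0), F = (1, 0), V = (0, 1); any affine frame gives the same invariant.
1. Q lies on line VF with VQ:QF = -2:5 ⇒ Q = (-2/3, 5/3)
2. X lies on line VQ with VX:XQ = 2:5 ⇒ X = (-4/21, 25/21)
3. M is the centroid of triangle VFR ⇒ M = (1/3, 1/3)
through M parallel to RX: direction (-4/21, 25/21); meets VQ at N = (17/63, 46/63)
N = V + t·(Q−V) with t = -17/42

t = -17/42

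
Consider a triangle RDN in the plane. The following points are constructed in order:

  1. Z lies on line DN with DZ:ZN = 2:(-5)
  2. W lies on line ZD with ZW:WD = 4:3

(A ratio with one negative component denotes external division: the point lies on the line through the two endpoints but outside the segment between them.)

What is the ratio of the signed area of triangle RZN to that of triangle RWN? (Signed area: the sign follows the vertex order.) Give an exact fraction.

Work in coordinates with R = (0, 0), D = (1, 0), N = (0, 1).
1. Z lies on line DN with DZ:ZN = 2:(-5) ⇒ Z = (5/3, -2/3)
2. W lies on line ZD with ZW:WD = 4:3 ⇒ W = (9/7, -2/7)
2·[RZN] = 5/3, 2·[RWN] = 9/7
[RZN]:[RWN] = 5/3:9/7 = 35/27

[RZN]:[RWN] = 35/27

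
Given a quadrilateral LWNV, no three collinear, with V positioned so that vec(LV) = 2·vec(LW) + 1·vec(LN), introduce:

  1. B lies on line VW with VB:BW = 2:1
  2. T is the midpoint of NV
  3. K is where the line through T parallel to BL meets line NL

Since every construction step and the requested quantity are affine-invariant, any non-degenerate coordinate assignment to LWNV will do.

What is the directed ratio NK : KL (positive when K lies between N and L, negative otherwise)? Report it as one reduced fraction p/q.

Work in coordinates with L = (0, 0), W = (1, 0), N = (0, 1), V = (2, 1).
1. B lies on line VW with VB:BW = 2:1 ⇒ B = (4/3, 1/3)
2. T is the midpoint of NV ⇒ T = (1, 1)
3. K is where the line through T parallel to BL meets line NL ⇒ K = (0, 3/4)
K = N + t·(L−N) with t = 1/4, so NK:KL = t:(1−t) = 1/4:3/4

NK:KL = 1/3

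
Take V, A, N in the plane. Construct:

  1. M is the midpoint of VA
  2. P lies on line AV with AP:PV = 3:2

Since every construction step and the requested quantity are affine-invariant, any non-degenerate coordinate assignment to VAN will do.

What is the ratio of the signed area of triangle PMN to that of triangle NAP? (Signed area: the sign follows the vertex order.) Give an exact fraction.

Set V = (0, 0), A = (1, 0), N = (0, 1); any affine frame gives the same invariant.
1. M is the midpoint of VA ⇒ M = (1/2, 0)
2. P lies on line AV with AP:PV = 3:2 ⇒ P = (2/5, 0)
2·[PMN] = 1/10, 2·[NAP] = -3/5
[PMN]:[NAP] = 1/10:-3/5 = -1/6

[PMN]:[NAP] = -1/6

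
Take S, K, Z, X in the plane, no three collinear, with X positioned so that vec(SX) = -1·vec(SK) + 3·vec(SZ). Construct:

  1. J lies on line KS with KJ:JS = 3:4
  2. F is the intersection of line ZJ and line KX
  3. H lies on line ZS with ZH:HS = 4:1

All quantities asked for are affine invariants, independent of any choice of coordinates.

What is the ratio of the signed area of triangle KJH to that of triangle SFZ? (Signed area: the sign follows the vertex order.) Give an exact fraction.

[KJH]:[SFZ] = 3/70

Assign S = (0, 0), K = (1, 0), Z = (0, 1), X = (-1, 3) — the answer is frame-independent, so this choice is without loss of generality.
1. J lies on line KS with KJ:JS = 3:4 ⇒ J = (4/7, 0)
2. F is the intersection of line ZJ and line KX ⇒ F = (-2, 9/2)
3. H lies on line ZS with ZH:HS = 4:1 ⇒ H = (0, 1/5)
2·[KJH] = -3/35, 2·[SFZ] = -2
[KJH]:[SFZ] = -3/35:-2 = 3/70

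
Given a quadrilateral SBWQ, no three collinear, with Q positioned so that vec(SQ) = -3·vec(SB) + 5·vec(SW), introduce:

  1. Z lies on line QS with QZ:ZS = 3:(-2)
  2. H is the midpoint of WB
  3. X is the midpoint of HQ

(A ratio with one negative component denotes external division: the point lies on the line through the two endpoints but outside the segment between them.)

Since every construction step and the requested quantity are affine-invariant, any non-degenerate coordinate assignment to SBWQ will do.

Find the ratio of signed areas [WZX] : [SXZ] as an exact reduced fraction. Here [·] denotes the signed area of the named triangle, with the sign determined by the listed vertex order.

[WZX]:[SXZ] = 13/16

Work in coordinates with S = (0, 0), B = (1, 0), W = (0, 1), Q = (-3, 5).
1. Z lies on line QS with QZ:ZS = 3:(-2) ⇒ Z = (6, -10)
2. H is the midpoint of WB ⇒ H = (1/2, 1/2)
3. X is the midpoint of HQ ⇒ X = (-5/4, 11/4)
2·[WZX] = -13/4, 2·[SXZ] = -4
[WZX]:[SXZ] = -13/4:-4 = 13/16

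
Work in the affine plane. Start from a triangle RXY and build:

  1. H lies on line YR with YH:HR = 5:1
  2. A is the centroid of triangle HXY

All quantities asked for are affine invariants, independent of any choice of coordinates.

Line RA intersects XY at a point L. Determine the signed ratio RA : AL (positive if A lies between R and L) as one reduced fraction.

RA:AL = 13/5

Set R = (0, 0), X = (1, 0), Y = (0, 1); any affine frame gives the same invariant.
1. H lies on line YR with YH:HR = 5:1 ⇒ H = (0, 1/6)
2. A is the centroid of triangle HXY ⇒ A = (1/3, 7/18)
line RA meets XY at L = (6/13, 7/13)
A = R + t·(L−R) with t = 13/18, so RA:AL = 13/18:5/18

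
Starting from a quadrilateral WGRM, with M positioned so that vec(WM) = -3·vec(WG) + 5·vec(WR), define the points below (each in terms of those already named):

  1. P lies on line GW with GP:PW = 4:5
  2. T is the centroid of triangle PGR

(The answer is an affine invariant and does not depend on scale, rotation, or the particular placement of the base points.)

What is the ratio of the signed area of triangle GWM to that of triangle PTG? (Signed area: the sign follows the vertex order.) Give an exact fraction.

[GWM]:[PTG] = 135/4

Assign W = (0, 0), G = (1, 0), R = (0, 1), M = (-3, 5) — the answer is frame-independent, so this choice is without loss of generality.
1. P lies on line GW with GP:PW = 4:5 ⇒ P = (5/9, 0)
2. T is the centroid of triangle PGR ⇒ T = (14/27, 1/3)
2·[GWM] = -5, 2·[PTG] = -4/27
[GWM]:[PTG] = -5:-4/27 = 135/4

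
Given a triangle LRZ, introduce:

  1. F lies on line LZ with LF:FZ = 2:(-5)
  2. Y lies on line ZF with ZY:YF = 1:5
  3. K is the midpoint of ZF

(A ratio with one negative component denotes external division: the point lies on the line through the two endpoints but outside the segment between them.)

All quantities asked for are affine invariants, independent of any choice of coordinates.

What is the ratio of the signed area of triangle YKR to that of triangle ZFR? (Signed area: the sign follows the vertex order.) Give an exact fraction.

[YKR]:[ZFR] = 1/3

Work in coordinates with L = (0, 0), R = (1, 0), Z = (0, 1).
1. F lies on line LZ with LF:FZ = 2:(-5) ⇒ F = (0, -2/3)
2. Y lies on line ZF with ZY:YF = 1:5 ⇒ Y = (0, 13/18)
3. K is the midpoint of ZF ⇒ K = (0, 1/6)
2·[YKR] = 5/9, 2·[ZFR] = 5/3
[YKR]:[ZFR] = 5/9:5/3 = 1/3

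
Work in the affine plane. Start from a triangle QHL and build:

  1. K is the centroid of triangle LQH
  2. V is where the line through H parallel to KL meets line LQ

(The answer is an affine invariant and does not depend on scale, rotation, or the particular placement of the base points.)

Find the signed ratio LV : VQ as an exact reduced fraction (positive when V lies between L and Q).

Set Q = (0, 0), H = (1, 0), L = (0, 1); any affine frame gives the same invariant.
1. K is the centroid of triangle LQH ⇒ K = (1/3, 1/3)
2. V is where the line through H parallel to KL meets line LQ ⇒ V = (0, 2)
V = L + t·(Q−L) with t = -1, so LV:VQ = t:(1−t) = -1:2

LV:VQ = -1/2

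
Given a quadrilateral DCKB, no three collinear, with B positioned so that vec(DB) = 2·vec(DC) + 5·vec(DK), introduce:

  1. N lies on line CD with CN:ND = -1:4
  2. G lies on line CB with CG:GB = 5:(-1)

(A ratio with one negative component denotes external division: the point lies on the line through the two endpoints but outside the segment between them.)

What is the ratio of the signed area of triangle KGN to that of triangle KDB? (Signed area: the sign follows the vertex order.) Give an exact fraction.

[KGN]:[KDB] = -37/8

Choose coordinates D = (0, 0), C = (1, 0), K = (0, 1), B = (2, 5).
1. N lies on line CD with CN:ND = -1:4 ⇒ N = (4/3, 0)
2. G lies on line CB with CG:GB = 5:(-1) ⇒ G = (9/4, 25/4)
2·[KGN] = -37/4, 2·[KDB] = 2
[KGN]:[KDB] = -37/4:2 = -37/8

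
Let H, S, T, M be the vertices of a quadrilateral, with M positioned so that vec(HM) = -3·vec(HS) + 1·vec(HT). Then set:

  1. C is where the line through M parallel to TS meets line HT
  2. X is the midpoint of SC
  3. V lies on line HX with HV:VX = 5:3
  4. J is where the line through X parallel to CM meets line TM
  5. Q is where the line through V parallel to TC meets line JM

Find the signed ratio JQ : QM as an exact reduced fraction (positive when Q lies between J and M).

Work in coordinates with H = (0, 0), S = (1, 0), T = (0, 1), M = (-3, 1).
1. C is where the line through M parallel to TS meets line HT ⇒ C = (0, -2)
2. X is the midpoint of SC ⇒ X = (1/2, -1)
3. V lies on line HX with HV:VX = 5:3 ⇒ V = (5/16, -5/8)
4. J is where the line through X parallel to CM meets line TM ⇒ J = (-3/2, 1)
5. Q is where the line through V parallel to TC meets line JM ⇒ Q = (5/16, 1)
Q = J + t·(M−J) with t = -29/24, so JQ:QM = t:(1−t) = -29/24:53/24

JQ:QM = -29/53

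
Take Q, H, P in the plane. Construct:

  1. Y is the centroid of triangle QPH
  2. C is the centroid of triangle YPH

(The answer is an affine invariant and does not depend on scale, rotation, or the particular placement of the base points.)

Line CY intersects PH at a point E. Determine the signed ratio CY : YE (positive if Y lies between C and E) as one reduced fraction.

CY:YE = -2/3

Work in coordinates with Q = (0, 0), H = (1, 0), P = (0, 1).
1. Y is the centroid of triangle QPH ⇒ Y = (1/3, 1/3)
2. C is the centroid of triangle YPH ⇒ C = (4/9, 4/9)
line CY meets PH at E = (1/2, 1/2)
Y = C + t·(E−C) with t = -2, so CY:YE = -2:3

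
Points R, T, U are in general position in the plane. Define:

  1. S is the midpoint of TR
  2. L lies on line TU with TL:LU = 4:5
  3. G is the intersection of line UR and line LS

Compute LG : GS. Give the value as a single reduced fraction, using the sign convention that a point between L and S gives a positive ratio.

LG:GS = -10/9

Set R = (0, 0), T = (1, 0), U = (0, 1); any affine frame gives the same invariant.
1. S is the midpoint of TR ⇒ S = (1/2, 0)
2. L lies on line TU with TL:LU = 4:5 ⇒ L = (5/9, 4/9)
3. G is the intersection of line UR and line LS ⇒ G = (0, -4)
G = L + t·(S−L) with t = 10, so LG:GS = t:(1−t) = 10:-9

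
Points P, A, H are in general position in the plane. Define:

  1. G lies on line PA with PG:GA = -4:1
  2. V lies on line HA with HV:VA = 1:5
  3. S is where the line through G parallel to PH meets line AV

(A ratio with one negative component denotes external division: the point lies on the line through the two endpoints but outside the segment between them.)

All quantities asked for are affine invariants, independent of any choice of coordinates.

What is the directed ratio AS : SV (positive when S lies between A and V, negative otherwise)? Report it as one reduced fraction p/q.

AS:SV = -2/7

Set P = (0, 0), A = (1, 0), H = (0, 1); any affine frame gives the same invariant.
1. G lies on line PA with PG:GA = -4:1 ⇒ G = (4/3, 0)
2. V lies on line HA with HV:VA = 1:5 ⇒ V = (1/6, 5/6)
3. S is where the line through G parallel to PH meets line AV ⇒ S = (4/3, -1/3)
S = A + t·(V−A) with t = -2/5, so AS:SV = t:(1−t) = -2/5:7/5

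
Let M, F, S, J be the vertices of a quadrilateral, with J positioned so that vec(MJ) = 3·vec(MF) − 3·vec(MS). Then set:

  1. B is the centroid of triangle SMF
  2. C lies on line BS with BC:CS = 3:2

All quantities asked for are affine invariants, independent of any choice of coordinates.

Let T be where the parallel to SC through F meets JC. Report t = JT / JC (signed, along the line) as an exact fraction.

Assign M = (0, 0), F = (1, 0), S = (0, 1), J = (3, -3) — the answer is frame-independent, so this choice is without loss of generality.
1. B is the centroid of triangle SMF ⇒ B = (1/3, 1/3)
2. C lies on line BS with BC:CS = 3:2 ⇒ C = (2/15, 11/15)
through F parallel to SC: direction (2/15, -4/15); meets JC at T = (47/30, -17/15)
T = J + t·(C−J) with t = 1/2

t = 1/2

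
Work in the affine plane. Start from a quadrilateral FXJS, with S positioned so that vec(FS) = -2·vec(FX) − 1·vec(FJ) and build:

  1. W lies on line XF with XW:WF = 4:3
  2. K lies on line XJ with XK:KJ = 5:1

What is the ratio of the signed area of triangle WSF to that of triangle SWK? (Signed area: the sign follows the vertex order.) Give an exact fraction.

[WSF]:[SWK] = -3/16

Set F = (0, 0), X = (1, 0), J = (0, 1), S = (-2, -1); any affine frame gives the same invariant.
1. W lies on line XF with XW:WF = 4:3 ⇒ W = (3/7, 0)
2. K lies on line XJ with XK:KJ = 5:1 ⇒ K = (1/6, 5/6)
2·[WSF] = -3/7, 2·[SWK] = 16/7
[WSF]:[SWK] = -3/7:16/7 = -3/16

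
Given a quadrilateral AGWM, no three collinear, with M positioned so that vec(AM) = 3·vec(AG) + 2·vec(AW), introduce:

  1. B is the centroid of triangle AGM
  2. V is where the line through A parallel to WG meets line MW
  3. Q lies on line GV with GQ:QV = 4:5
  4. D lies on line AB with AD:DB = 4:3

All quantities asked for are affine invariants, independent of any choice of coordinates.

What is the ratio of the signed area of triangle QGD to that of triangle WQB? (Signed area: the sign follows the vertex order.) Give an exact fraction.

[QGD]:[WQB] = 41/154

Assign A = (0, 0), G = (1, 0), W = (0, 1), M = (3, 2) — the answer is frame-independent, so this choice is without loss of generality.
1. B is the centroid of triangle AGM ⇒ B = (4/3, 2/3)
2. V is where the line through A parallel to WG meets line MW ⇒ V = (-3/4, 3/4)
3. Q lies on line GV with GQ:QV = 4:5 ⇒ Q = (2/9, 1/3)
4. D lies on line AB with AD:DB = 4:3 ⇒ D = (16/21, 8/21)
2·[QGD] = 41/189, 2·[WQB] = 22/27
[QGD]:[WQB] = 41/189:22/27 = 41/154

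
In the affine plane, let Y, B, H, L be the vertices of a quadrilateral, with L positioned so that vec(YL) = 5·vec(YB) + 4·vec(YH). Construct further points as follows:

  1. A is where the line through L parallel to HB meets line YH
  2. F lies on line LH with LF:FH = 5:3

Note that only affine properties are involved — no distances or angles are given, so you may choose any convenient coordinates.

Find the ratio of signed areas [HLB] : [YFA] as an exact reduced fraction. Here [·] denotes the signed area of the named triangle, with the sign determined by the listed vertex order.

[HLB]:[YFA] = -64/135

Assign Y = (0, 0), B = (1, 0), H = (0, 1), L = (5, 4) — the answer is frame-independent, so this choice is without loss of generality.
1. A is where the line through L parallel to HB meets line YH ⇒ A = (0, 9)
2. F lies on line LH with LF:FH = 5:3 ⇒ F = (15/8, 17/8)
2·[HLB] = -8, 2·[YFA] = 135/8
[HLB]:[YFA] = -8:135/8 = -64/135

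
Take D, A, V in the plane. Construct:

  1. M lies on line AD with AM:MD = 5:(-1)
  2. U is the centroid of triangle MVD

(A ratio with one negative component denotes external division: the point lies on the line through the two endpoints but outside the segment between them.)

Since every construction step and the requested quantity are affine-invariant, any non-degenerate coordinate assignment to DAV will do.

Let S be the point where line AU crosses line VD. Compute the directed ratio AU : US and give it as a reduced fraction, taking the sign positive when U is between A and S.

Assign D = (0, 0), A = (1, 0), V = (0, 1) — the answer is frame-independent, so this choice is without loss of generality.
1. M lies on line AD with AM:MD = 5:(-1) ⇒ M = (-1/4, 0)
2. U is the centroid of triangle MVD ⇒ U = (-1/12, 1/3)
line AU meets VD at S = (0, 4/13)
U = A + t·(S−A) with t = 13/12, so AU:US = 13/12:-1/12

AU:US = -13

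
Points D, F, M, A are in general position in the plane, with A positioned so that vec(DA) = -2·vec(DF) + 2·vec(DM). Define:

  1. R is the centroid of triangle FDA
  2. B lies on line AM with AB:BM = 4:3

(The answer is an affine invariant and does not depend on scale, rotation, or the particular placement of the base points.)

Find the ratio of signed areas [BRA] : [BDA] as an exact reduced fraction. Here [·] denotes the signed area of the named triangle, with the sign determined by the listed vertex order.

[BRA]:[BDA] = 1/2

Set D = (0, 0), F = (1, 0), M = (0, 1), A = (-2, 2); any affine frame gives the same invariant.
1. R is the centroid of triangle FDA ⇒ R = (-1/3, 2/3)
2. B lies on line AM with AB:BM = 4:3 ⇒ B = (-6/7, 10/7)
2·[BRA] = -4/7, 2·[BDA] = -8/7
[BRA]:[BDA] = -4/7:-8/7 = 1/2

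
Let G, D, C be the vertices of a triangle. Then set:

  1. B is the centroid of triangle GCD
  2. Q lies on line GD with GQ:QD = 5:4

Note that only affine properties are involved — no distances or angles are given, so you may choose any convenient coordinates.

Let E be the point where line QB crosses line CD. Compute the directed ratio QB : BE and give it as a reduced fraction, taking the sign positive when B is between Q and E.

QB:BE = 1/3

Work in coordinates with G = (0, 0), D = (1, 0), C = (0, 1).
1. B is the centroid of triangle GCD ⇒ B = (1/3, 1/3)
2. Q lies on line GD with GQ:QD = 5:4 ⇒ Q = (5/9, 0)
line QB meets CD at E = (-1/3, 4/3)
B = Q + t·(E−Q) with t = 1/4, so QB:BE = 1/4:3/4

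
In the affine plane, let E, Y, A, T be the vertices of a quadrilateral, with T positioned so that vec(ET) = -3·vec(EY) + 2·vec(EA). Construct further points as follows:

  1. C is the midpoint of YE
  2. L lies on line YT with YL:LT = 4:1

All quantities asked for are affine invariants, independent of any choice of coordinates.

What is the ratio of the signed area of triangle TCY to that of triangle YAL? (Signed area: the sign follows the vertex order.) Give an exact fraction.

[TCY]:[YAL] = 5/8

Work in coordinates with E = (0, 0), Y = (1, 0), A = (0, 1), T = (-3, 2).
1. C is the midpoint of YE ⇒ C = (1/2, 0)
2. L lies on line YT with YL:LT = 4:1 ⇒ L = (-11/5, 8/5)
2·[TCY] = 1, 2·[YAL] = 8/5
[TCY]:[YAL] = 1:8/5 = 5/8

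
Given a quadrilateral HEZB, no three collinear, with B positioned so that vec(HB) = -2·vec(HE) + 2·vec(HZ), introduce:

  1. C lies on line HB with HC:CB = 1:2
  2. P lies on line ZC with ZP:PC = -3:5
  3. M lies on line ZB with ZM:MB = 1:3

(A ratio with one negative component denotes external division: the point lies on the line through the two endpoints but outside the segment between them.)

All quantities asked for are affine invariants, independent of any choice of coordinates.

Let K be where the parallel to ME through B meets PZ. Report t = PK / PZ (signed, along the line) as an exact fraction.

t = 3/2

Set H = (0, 0), E = (1, 0), Z = (0, 1), B = (-2, 2); any affine frame gives the same invariant.
1. C lies on line HB with HC:CB = 1:2 ⇒ C = (-2/3, 2/3)
2. P lies on line ZC with ZP:PC = -3:5 ⇒ P = (1, 3/2)
3. M lies on line ZB with ZM:MB = 1:3 ⇒ M = (-1/2, 5/4)
through B parallel to ME: direction (3/2, -5/4); meets PZ at K = (-1/2, 3/4)
K = P + t·(Z−P) with t = 3/2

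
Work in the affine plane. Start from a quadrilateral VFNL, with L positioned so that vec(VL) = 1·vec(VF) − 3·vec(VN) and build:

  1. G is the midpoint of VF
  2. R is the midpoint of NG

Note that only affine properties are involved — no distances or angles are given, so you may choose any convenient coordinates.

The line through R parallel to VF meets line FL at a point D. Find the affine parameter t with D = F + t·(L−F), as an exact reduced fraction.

t = -1/6

Choose coordinates V = (0, 0), F = (1, 0), N = (0, 1), L = (1, -3).
1. G is the midpoint of VF ⇒ G = (1/2, 0)
2. R is the midpoint of NG ⇒ R = (1/4, 1/2)
through R parallel to VF: direction (1, 0); meets FL at D = (1, 1/2)
D = F + t·(L−F) with t = -1/6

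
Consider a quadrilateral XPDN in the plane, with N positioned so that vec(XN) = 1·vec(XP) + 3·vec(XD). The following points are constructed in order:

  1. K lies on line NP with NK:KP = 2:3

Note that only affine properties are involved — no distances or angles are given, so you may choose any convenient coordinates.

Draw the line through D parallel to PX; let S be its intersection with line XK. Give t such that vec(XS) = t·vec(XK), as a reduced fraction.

t = 5/9

Set X = (0, 0), P = (1, 0), D = (0, 1), N = (1, 3); any affine frame gives the same invariant.
1. K lies on line NP with NK:KP = 2:3 ⇒ K = (1, 9/5)
through D parallel to PX: direction (-1, 0); meets XK at S = (5/9, 1)
S = X + t·(K−X) with t = 5/9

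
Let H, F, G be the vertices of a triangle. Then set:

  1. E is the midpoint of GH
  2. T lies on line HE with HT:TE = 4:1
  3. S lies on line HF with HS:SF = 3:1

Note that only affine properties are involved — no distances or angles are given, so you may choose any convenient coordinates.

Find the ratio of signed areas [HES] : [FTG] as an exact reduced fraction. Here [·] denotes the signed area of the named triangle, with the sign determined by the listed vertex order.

Choose coordinates H = (0, 0), F = (1, 0), G = (0, 1).
1. E is the midpoint of GH ⇒ E = (0, 1/2)
2. T lies on line HE with HT:TE = 4:1 ⇒ T = (0, 2/5)
3. S lies on line HF with HS:SF = 3:1 ⇒ S = (3/4, 0)
2·[HES] = -3/8, 2·[FTG] = -3/5
[HES]:[FTG] = -3/8:-3/5 = 5/8

[HES]:[FTG] = 5/8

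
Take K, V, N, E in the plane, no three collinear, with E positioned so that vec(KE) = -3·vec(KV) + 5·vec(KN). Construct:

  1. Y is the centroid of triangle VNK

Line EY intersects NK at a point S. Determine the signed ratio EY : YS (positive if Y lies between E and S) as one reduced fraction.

Set K = (0, 0), V = (1, 0), N = (0, 1), E = (-3, 5); any affine frame gives the same invariant.
1. Y is the centroid of triangle VNK ⇒ Y = (1/3, 1/3)
line EY meets NK at S = (0, 4/5)
Y = E + t·(S−E) with t = 10/9, so EY:YS = 10/9:-1/9

EY:YS = -10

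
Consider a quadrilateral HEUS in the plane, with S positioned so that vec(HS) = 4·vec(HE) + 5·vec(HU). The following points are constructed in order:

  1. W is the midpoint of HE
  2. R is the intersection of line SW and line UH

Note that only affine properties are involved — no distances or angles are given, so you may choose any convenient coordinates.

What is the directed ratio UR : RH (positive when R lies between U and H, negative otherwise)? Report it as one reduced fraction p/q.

Work in coordinates with H = (0, 0), E = (1, 0), U = (0, 1), S = (4, 5).
1. W is the midpoint of HE ⇒ W = (1/2, 0)
2. R is the intersection of line SW and line UH ⇒ R = (0, -5/7)
R = U + t·(H−U) with t = 12/7, so UR:RH = t:(1−t) = 12/7:-5/7

UR:RH = -12/5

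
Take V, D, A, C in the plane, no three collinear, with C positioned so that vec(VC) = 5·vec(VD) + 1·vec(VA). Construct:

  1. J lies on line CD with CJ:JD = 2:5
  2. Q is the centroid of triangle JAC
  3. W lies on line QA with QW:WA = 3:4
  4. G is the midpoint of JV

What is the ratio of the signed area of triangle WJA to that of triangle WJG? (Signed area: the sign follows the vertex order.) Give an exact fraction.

Choose coordinates V = (0, 0), D = (1, 0), A = (0, 1), C = (5, 1).
1. J lies on line CD with CJ:JD = 2:5 ⇒ J = (27/7, 5/7)
2. Q is the centroid of triangle JAC ⇒ Q = (62/21, 19/21)
3. W lies on line QA with QW:WA = 3:4 ⇒ W = (248/147, 139/147)
4. G is the midpoint of JV ⇒ G = (27/14, 5/14)
2·[WJA] = -40/147, 2·[WJG] = -359/294
[WJA]:[WJG] = -40/147:-359/294 = 80/359

[WJA]:[WJG] = 80/359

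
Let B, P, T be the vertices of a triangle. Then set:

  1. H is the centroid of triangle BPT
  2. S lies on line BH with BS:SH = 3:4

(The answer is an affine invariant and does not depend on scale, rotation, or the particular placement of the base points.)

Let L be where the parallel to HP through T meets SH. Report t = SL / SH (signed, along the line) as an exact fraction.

Assign B = (0, 0), P = (1, 0), T = (0, 1) — the answer is frame-independent, so this choice is without loss of generality.
1. H is the centroid of triangle BPT ⇒ H = (1/3, 1/3)
2. S lies on line BH with BS:SH = 3:4 ⇒ S = (1/7, 1/7)
through T parallel to HP: direction (2/3, -1/3); meets SH at L = (2/3, 2/3)
L = S + t·(H−S) with t = 11/4

t = 11/4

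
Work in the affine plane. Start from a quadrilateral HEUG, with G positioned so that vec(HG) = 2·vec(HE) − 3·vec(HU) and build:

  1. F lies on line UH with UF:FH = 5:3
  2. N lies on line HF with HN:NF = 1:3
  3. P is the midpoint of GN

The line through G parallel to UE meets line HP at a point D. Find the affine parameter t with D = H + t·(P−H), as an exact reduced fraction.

t = 64/29

Set H = (0, 0), E = (1, 0), U = (0, 1), G = (2, -3); any affine frame gives the same invariant.
1. F lies on line UH with UF:FH = 5:3 ⇒ F = (0, 3/8)
2. N lies on line HF with HN:NF = 1:3 ⇒ N = (0, 3/32)
3. P is the midpoint of GN ⇒ P = (1, -93/64)
through G parallel to UE: direction (1, -1); meets HP at D = (64/29, -93/29)
D = H + t·(P−H) with t = 64/29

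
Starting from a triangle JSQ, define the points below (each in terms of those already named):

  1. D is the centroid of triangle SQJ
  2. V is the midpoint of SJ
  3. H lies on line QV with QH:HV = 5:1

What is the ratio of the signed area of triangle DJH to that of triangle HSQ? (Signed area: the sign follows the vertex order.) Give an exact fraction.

Choose coordinates J = (0, 0), S = (1, 0), Q = (0, 1).
1. D is the centroid of triangle SQJ ⇒ D = (1/3, 1/3)
2. V is the midpoint of SJ ⇒ V = (1/2, 0)
3. H lies on line QV with QH:HV = 5:1 ⇒ H = (5/12, 1/6)
2·[DJH] = 1/12, 2·[HSQ] = 5/12
[DJH]:[HSQ] = 1/12:5/12 = 1/5

[DJH]:[HSQ] = 1/5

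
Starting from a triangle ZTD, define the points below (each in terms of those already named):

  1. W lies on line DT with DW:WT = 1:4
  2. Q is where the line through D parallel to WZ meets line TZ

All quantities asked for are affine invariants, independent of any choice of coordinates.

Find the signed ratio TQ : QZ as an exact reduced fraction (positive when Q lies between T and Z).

Set Z = (0, 0), T = (1, 0), D = (0, 1); any affine frame gives the same invariant.
1. W lies on line DT with DW:WT = 1:4 ⇒ W = (1/5, 4/5)
2. Q is where the line through D parallel to WZ meets line TZ ⇒ Q = (-1/4, 0)
Q = T + t·(Z−T) with t = 5/4, so TQ:QZ = t:(1−t) = 5/4:-1/4

TQ:QZ = -5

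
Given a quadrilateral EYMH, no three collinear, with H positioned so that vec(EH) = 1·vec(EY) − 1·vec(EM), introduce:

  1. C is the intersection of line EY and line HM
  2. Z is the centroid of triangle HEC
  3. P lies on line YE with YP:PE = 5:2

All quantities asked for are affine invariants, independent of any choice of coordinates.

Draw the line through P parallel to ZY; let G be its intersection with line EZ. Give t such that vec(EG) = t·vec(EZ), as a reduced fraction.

t = 2/7

Set E = (0, 0), Y = (1, 0), M = (0, 1), H = (1, -1); any affine frame gives the same invariant.
1. C is the intersection of line EY and line HM ⇒ C = (1/2, 0)
2. Z is the centroid of triangle HEC ⇒ Z = (1/2, -1/3)
3. P lies on line YE with YP:PE = 5:2 ⇒ P = (2/7, 0)
through P parallel to ZY: direction (1/2, 1/3); meets EZ at G = (1/7, -2/21)
G = E + t·(Z−E) with t = 2/7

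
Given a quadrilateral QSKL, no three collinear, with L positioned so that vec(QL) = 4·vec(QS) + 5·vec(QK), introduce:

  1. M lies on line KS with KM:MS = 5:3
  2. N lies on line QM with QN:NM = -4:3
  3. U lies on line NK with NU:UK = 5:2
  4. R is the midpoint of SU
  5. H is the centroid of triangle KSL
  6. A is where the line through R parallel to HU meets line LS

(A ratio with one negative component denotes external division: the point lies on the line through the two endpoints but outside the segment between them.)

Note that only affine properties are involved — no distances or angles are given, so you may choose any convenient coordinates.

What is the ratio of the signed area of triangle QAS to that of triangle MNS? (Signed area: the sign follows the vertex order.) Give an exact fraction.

[QAS]:[MNS] = 280/207

Assign Q = (0, 0), S = (1, 0), K = (0, 1), L = (4, 5) — the answer is frame-independent, so this choice is without loss of generality.
1. M lies on line KS with KM:MS = 5:3 ⇒ M = (5/8, 3/8)
2. N lies on line QM with QN:NM = -4:3 ⇒ N = (5/2, 3/2)
3. U lies on line NK with NU:UK = 5:2 ⇒ U = (5/7, 8/7)
4. R is the midpoint of SU ⇒ R = (6/7, 4/7)
5. H is the centroid of triangle KSL ⇒ H = (5/3, 2)
6. A is where the line through R parallel to HU meets line LS ⇒ A = (44/23, 35/23)
2·[QAS] = -35/23, 2·[MNS] = -9/8
[QAS]:[MNS] = -35/23:-9/8 = 280/207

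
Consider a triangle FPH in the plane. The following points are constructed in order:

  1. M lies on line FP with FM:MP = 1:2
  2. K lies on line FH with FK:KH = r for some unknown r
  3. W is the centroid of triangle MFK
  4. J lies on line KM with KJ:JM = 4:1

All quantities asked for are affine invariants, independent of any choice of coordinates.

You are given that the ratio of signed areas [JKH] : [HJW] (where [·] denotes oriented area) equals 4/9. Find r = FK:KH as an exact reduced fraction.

Set F = (0, 0), P = (1, 0), H = (0, 1); any affine frame gives the same invariant.
1. M lies on line FP with FM:MP = 1:2 ⇒ M = (1/3, 0)
2. With FK:KH = r, write λ = r/(r+1) so K = F + λ·(H−F); K is affine-linear in λ
3. W is the centroid of triangle MFK ⇒ W is an affine combination of earlier points and hence also affine-linear in λ
4. J lies on line KM with KJ:JM = 4:1 ⇒ J is an affine combination of earlier points and hence also affine-linear in λ
Every point depending on K is an affine combination of K and λ-independent points, so each such coordinate is linear in λ; the λ² term in each signed area is a multiple of (H−F)×(H−F) = 0, so 2·[JKH] and 2·[HJW] are each linear in λ. Evaluating at λ=0 and λ=1:
  2·[JKH] = 4/15·λ − 4/15,   2·[HJW] = 1/15·λ − 7/45
So [JKH]:[HJW] = (4/15·λ − 4/15) / (1/15·λ − 7/45). Setting this equal to 4/9:
  4/15·λ − 4/15 = 4/9·(1/15·λ − 7/45)  ⇒  λ = 5/6
Then r = λ/(1−λ) = (5/6)/(1/6) = 5. Check: with r = 5, K = (0, 5/6) and [JKH]:[HJW] = 4/9 as required.

r = 5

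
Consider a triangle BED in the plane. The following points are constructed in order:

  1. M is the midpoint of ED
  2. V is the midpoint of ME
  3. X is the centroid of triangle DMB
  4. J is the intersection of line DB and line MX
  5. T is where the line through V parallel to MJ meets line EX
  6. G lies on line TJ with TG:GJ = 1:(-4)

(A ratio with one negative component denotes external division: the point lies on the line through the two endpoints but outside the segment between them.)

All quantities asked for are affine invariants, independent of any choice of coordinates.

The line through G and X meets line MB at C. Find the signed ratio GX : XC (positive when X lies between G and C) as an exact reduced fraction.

Assign B = (0, 0), E = (1, 0), D = (0, 1) — the answer is frame-independent, so this choice is without loss of generality.
1. M is the midpoint of ED ⇒ M = (1/2, 1/2)
2. V is the midpoint of ME ⇒ V = (3/4, 1/4)
3. X is the centroid of triangle DMB ⇒ X = (1/6, 1/2)
4. J is the intersection of line DB and line MX ⇒ J = (0, 1/2)
5. T is where the line through V parallel to MJ meets line EX ⇒ T = (7/12, 1/4)
6. G lies on line TJ with TG:GJ = 1:(-4) ⇒ G = (7/9, 1/6)
line GX meets MB at C = (13/34, 13/34)
X = G + t·(C−G) with t = 17/11, so GX:XC = 17/11:-6/11

GX:XC = -17/6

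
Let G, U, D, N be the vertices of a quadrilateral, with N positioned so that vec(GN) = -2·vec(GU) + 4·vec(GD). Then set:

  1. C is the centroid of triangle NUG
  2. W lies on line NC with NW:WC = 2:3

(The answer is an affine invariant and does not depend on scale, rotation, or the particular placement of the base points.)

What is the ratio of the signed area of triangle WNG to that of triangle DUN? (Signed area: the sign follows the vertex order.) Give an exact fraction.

Assign G = (0, 0), U = (1, 0), D = (0, 1), N = (-2, 4) — the answer is frame-independent, so this choice is without loss of generality.
1. C is the centroid of triangle NUG ⇒ C = (-1/3, 4/3)
2. W lies on line NC with NW:WC = 2:3 ⇒ W = (-4/3, 44/15)
2·[WNG] = 8/15, 2·[DUN] = 1
[WNG]:[DUN] = 8/15:1 = 8/15

[WNG]:[DUN] = 8/15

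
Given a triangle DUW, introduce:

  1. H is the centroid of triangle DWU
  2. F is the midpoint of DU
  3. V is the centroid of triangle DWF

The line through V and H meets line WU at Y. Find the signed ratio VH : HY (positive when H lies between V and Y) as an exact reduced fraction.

VH:HY = 1/2

Set D = (0, 0), U = (1, 0), W = (0, 1); any affine frame gives the same invariant.
1. H is the centroid of triangle DWU ⇒ H = (1/3, 1/3)
2. F is the midpoint of DU ⇒ F = (1/2, 0)
3. V is the centroid of triangle DWF ⇒ V = (1/6, 1/3)
line VH meets WU at Y = (2/3, 1/3)
H = V + t·(Y−V) with t = 1/3, so VH:HY = 1/3:2/3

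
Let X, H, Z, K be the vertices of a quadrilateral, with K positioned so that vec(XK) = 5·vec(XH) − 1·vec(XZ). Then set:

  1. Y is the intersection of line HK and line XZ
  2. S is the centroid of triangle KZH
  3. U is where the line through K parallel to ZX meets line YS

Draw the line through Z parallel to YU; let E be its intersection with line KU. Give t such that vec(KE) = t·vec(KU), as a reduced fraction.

t = 11/5

Assign X = (0, 0), H = (1, 0), Z = (0, 1), K = (5, -1) — the answer is frame-independent, so this choice is without loss of generality.
1. Y is the intersection of line HK and line XZ ⇒ Y = (0, 1/4)
2. S is the centroid of triangle KZH ⇒ S = (2, 0)
3. U is where the line through K parallel to ZX meets line YS ⇒ U = (5, -3/8)
through Z parallel to YU: direction (5, -5/8); meets KU at E = (5, 3/8)
E = K + t·(U−K) with t = 11/5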